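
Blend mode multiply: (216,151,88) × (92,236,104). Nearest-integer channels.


Multiply: C = A×B/255, rounded to nearest integer
R: 216×92/255 = 19872/255 ≈ 77.929 → 78
G: 151×236/255 = 35636/255 ≈ 139.749 → 140
B: 88×104/255 = 9152/255 ≈ 35.890 → 36
= RGB(78, 140, 36)


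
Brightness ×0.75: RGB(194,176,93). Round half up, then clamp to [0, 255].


Multiply each channel by 0.75, round half up, clamp to [0, 255]
R: 194×0.75 = 145.5 → round → 146
G: 176×0.75 = 132
B: 93×0.75 = 69.75 → round → 70
= RGB(146, 132, 70)


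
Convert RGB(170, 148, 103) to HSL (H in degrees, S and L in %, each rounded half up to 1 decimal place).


Normalize: R'=170/255≈0.6667, G'=148/255≈0.5804, B'=103/255≈0.4039
Max=170/255, Min=103/255, Δ=Max-Min=67/255
L = (Max+Min)/2 = (170+103)/510 = 273/510 = 0.53529… → L = 53.5%
L > 0.5 → S = Δ/(2-Max-Min) = 67/(510-170-103) = 67/237 = 0.28270… → S = 28.3%
(the 1/255 factors cancel in S and H, so raw channel differences can be used)
Max is R' → H = 60 × (((G-B)/Δ) mod 6) = 60 × (((148-103)/67) mod 6)
  45/67 = 0.6716…
  H = 60 × 0.6716… = 40.298…° → H = 40.3°
= HSL(40.3°, 28.3%, 53.5%)


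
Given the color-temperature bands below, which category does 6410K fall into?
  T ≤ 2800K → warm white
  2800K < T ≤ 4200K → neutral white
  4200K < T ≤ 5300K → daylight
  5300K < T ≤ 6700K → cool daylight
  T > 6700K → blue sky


Temperature: 6410K
5300K < 6410K ≤ 6700K → cool daylight
Classification: cool daylight


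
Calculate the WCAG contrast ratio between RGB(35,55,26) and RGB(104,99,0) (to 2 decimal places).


Linearize each sRGB channel c=v/255: c/12.92 if c ≤ 0.04045 else ((c+0.055)/1.055)^2.4
L = 0.2126×R_lin + 0.7152×G_lin + 0.0722×B_lin
Color 1 (35,55,26):
  R=35: 35/255≈0.1373 > 0.04045 → ((0.1373+0.055)/1.055)^2.4 ≈ 0.01681
  G=55: 55/255≈0.2157 > 0.04045 → ((0.2157+0.055)/1.055)^2.4 ≈ 0.03820
  B=26: 26/255≈0.1020 > 0.04045 → ((0.1020+0.055)/1.055)^2.4 ≈ 0.01033
  L1 = 0.2126×0.01681 + 0.7152×0.03820 + 0.0722×0.01033 ≈ 0.03164
Color 2 (104,99,0):
  R=104: 104/255≈0.4078 > 0.04045 → ((0.4078+0.055)/1.055)^2.4 ≈ 0.13843
  G=99: 99/255≈0.3882 > 0.04045 → ((0.3882+0.055)/1.055)^2.4 ≈ 0.12477
  B=0: 0/255≈0.0000 ≤ 0.04045 → 0.0000/12.92 ≈ 0.00000
  L2 = 0.2126×0.13843 + 0.7152×0.12477 + 0.0722×0.00000 ≈ 0.11867
Lighter = 0.11867, Darker = 0.03164
Ratio = (L_lighter + 0.05) / (L_darker + 0.05)
Ratio = (0.11867 + 0.05) / (0.03164 + 0.05) = 0.16867 / 0.08164 ≈ 2.0659
Ratio ≈ 2.07:1


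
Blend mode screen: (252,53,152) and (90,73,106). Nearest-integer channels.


Screen: C = 255 - (255-A)×(255-B)/255, rounded to nearest integer
R: 255 - (255-252)×(255-90)/255 = 255 - 495/255 ≈ 255 - 1.941 = 253.059 → 253
G: 255 - (255-53)×(255-73)/255 = 255 - 36764/255 ≈ 255 - 144.173 = 110.827 → 111
B: 255 - (255-152)×(255-106)/255 = 255 - 15347/255 ≈ 255 - 60.184 = 194.816 → 195
= RGB(253, 111, 195)


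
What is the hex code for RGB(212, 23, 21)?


R = 212 → D4 (hex)
G = 23 → 17 (hex)
B = 21 → 15 (hex)
Hex = #D41715


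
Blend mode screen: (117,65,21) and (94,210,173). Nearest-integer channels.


Screen: C = 255 - (255-A)×(255-B)/255, rounded to nearest integer
R: 255 - (255-117)×(255-94)/255 = 255 - 22218/255 ≈ 255 - 87.129 = 167.871 → 168
G: 255 - (255-65)×(255-210)/255 = 255 - 8550/255 ≈ 255 - 33.529 = 221.471 → 221
B: 255 - (255-21)×(255-173)/255 = 255 - 19188/255 ≈ 255 - 75.247 = 179.753 → 180
= RGB(168, 221, 180)


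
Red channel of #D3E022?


Color: #D3E022
R = D3 = 211
G = E0 = 224
B = 22 = 34
Red = 211


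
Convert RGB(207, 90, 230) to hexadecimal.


R = 207 → CF (hex)
G = 90 → 5A (hex)
B = 230 → E6 (hex)
Hex = #CF5AE6


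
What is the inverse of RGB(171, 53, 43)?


Invert: (255-R, 255-G, 255-B)
R: 255-171 = 84
G: 255-53 = 202
B: 255-43 = 212
= RGB(84, 202, 212)


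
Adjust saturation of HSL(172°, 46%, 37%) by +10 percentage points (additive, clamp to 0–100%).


Original S = 46%
Adjustment = +10 percentage points
New S = 46 + (10) = 56
Clamp to [0, 100] → 56
= HSL(172°, 56%, 37%)


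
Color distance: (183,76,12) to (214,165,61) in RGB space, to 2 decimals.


d = √[(R₁-R₂)² + (G₁-G₂)² + (B₁-B₂)²]
d = √[(183-214)² + (76-165)² + (12-61)²]
d = √[961 + 7921 + 2401]
d = √11283
d ≈ 106.22


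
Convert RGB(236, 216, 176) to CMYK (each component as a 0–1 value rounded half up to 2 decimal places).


R'=236/255≈0.9255, G'=216/255≈0.8471, B'=176/255≈0.6902
K = 1 - max(R',G',B') = 1 - 236/255 = 19/255 = 0.07450… → 0.07
(1-R'-K)/(1-K) simplifies to (max-R)/max with max = 236:
C = (236-236)/236 = 0/236 = 0 → 0.00
M = (236-216)/236 = 20/236 = 0.08474… → 0.08
Y = (236-176)/236 = 60/236 = 0.25423… → 0.25
= CMYK(0.00, 0.08, 0.25, 0.07)


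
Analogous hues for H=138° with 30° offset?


Base hue: 138°
Left analog: (138 - 30) mod 360 = 108°
Right analog: (138 + 30) mod 360 = 168°
Analogous hues = 108° and 168°


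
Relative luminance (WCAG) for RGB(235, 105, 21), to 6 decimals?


Linearize each channel (sRGB transfer function): c = v/255; c_lin = c/12.92 if c ≤ 0.04045, else ((c+0.055)/1.055)^2.4
  R: 235/255 ≈ 0.921569 > 0.04045 → ((0.921569+0.055)/1.055)^2.4 ≈ 0.830770
  G: 105/255 ≈ 0.411765 > 0.04045 → ((0.411765+0.055)/1.055)^2.4 ≈ 0.141263
  B: 21/255 ≈ 0.082353 > 0.04045 → ((0.082353+0.055)/1.055)^2.4 ≈ 0.007499
R_lin = 0.830770, G_lin = 0.141263, B_lin = 0.007499
L = 0.2126×R + 0.7152×G + 0.0722×B
L = 0.2126×0.830770 + 0.7152×0.141263 + 0.0722×0.007499
L ≈ 0.278195


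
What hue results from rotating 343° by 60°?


New hue = (H + rotation) mod 360
New hue = (343 + 60) mod 360
= 403 mod 360
= 43°


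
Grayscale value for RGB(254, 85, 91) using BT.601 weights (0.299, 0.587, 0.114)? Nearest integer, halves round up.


Gray = 0.299×R + 0.587×G + 0.114×B
Gray = 0.299×254 + 0.587×85 + 0.114×91
Gray = 75.946 + 49.895 + 10.374
Gray = 136.215 → round half up → 136
Gray = 136


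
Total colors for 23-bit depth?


Colors = 2^bits = 2^23
= 8,388,608 colors


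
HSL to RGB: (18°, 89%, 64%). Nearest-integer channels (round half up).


H=18°, S=0.89, L=0.64
C = (1-|2L-1|)×S = (1-|0.28|)×0.89 = 0.6408
H' = H/60 = 18/60 ≈ 0.3000; X = C×(1-|H' mod 2 - 1|) = 0.19224
m = L - C/2 = 0.64 - 0.3204 = 0.3196
Sector ⌊H'⌋ = 0 → (R',G',B') = (0.6408, 0.19224, 0.0)
RGB = ((R'+m)×255, (G'+m)×255, (B'+m)×255) = (244.902, 130.5192, 81.498)
Round half up → RGB(245, 131, 81)


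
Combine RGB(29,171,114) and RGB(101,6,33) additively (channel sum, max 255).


Additive: each channel = min(255, C₁+C₂)
R: 29+101 = 130 → 130
G: 171+6 = 177 → 177
B: 114+33 = 147 → 147
= RGB(130, 177, 147)


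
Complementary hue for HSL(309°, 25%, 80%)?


Complement = opposite side of color wheel = hue + 180°
H' = (309 + 180) mod 360 = 129°
S and L unchanged.
= HSL(129°, 25%, 80%)


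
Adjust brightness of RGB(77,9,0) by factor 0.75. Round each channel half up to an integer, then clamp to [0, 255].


Multiply each channel by 0.75, round half up, clamp to [0, 255]
R: 77×0.75 = 57.75 → round → 58
G: 9×0.75 = 6.75 → round → 7
B: 0×0.75 = 0
= RGB(58, 7, 0)


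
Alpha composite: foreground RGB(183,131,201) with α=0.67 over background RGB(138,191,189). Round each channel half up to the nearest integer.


C = α×F + (1-α)×B, with 1-α = 0.33
R: 0.67×183 + 0.33×138 = 122.61 + 45.54 = 168.15 → 168
G: 0.67×131 + 0.33×191 = 87.77 + 63.03 = 150.80 → 151
B: 0.67×201 + 0.33×189 = 134.67 + 62.37 = 197.04 → 197
= RGB(168, 151, 197)


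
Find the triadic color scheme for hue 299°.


Triadic: equally spaced at 120° intervals
H1 = 299°
H2 = (299 + 120) mod 360 = 59°
H3 = (299 + 240) mod 360 = 179°
Triadic = 299°, 59°, 179°


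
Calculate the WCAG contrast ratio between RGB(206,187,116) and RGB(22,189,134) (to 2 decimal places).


Linearize each sRGB channel c=v/255: c/12.92 if c ≤ 0.04045 else ((c+0.055)/1.055)^2.4
L = 0.2126×R_lin + 0.7152×G_lin + 0.0722×B_lin
Color 1 (206,187,116):
  R=206: 206/255≈0.8078 > 0.04045 → ((0.8078+0.055)/1.055)^2.4 ≈ 0.61721
  G=187: 187/255≈0.7333 > 0.04045 → ((0.7333+0.055)/1.055)^2.4 ≈ 0.49693
  B=116: 116/255≈0.4549 > 0.04045 → ((0.4549+0.055)/1.055)^2.4 ≈ 0.17465
  L1 = 0.2126×0.61721 + 0.7152×0.49693 + 0.0722×0.17465 ≈ 0.49923
Color 2 (22,189,134):
  R=22: 22/255≈0.0863 > 0.04045 → ((0.0863+0.055)/1.055)^2.4 ≈ 0.00802
  G=189: 189/255≈0.7412 > 0.04045 → ((0.7412+0.055)/1.055)^2.4 ≈ 0.50888
  B=134: 134/255≈0.5255 > 0.04045 → ((0.5255+0.055)/1.055)^2.4 ≈ 0.23840
  L2 = 0.2126×0.00802 + 0.7152×0.50888 + 0.0722×0.23840 ≈ 0.38287
Lighter = 0.49923, Darker = 0.38287
Ratio = (L_lighter + 0.05) / (L_darker + 0.05)
Ratio = (0.49923 + 0.05) / (0.38287 + 0.05) = 0.54923 / 0.43287 ≈ 1.2688
Ratio ≈ 1.27:1


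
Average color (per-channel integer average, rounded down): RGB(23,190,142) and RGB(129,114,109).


Midpoint: each channel = ⌊(C₁+C₂)/2⌋
R: ⌊(23+129)/2⌋ = 76
G: ⌊(190+114)/2⌋ = 152
B: ⌊(142+109)/2⌋ = 125
= RGB(76, 152, 125)


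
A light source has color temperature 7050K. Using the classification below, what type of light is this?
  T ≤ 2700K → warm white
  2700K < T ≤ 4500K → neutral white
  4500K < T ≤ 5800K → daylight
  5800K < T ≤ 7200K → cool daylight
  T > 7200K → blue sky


Temperature: 7050K
5800K < 7050K ≤ 7200K → cool daylight
Classification: cool daylight


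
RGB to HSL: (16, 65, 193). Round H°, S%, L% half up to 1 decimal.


Normalize: R'=16/255≈0.0627, G'=65/255≈0.2549, B'=193/255≈0.7569
Max=193/255, Min=16/255, Δ=Max-Min=177/255
L = (Max+Min)/2 = (193+16)/510 = 209/510 = 0.40980… → L = 41.0%
L ≤ 0.5 → S = Δ/(Max+Min) = 177/(193+16) = 177/209 = 0.84688… → S = 84.7%
(the 1/255 factors cancel in S and H, so raw channel differences can be used)
Max is B' → H = 60 × ((R-G)/Δ + 4) = 60 × ((16-65)/177 + 4)
  -49/177 + 4 = -0.2768… + 4 = 3.7231…
  H = 60 × 3.7231… = 223.389…° → H = 223.4°
= HSL(223.4°, 84.7%, 41.0%)


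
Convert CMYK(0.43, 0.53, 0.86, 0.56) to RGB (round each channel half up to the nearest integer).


R = 255 × (1-C) × (1-K) = 255 × 0.57 × 0.44 = 63.954 → 64
G = 255 × (1-M) × (1-K) = 255 × 0.47 × 0.44 = 52.734 → 53
B = 255 × (1-Y) × (1-K) = 255 × 0.14 × 0.44 = 15.708 → 16
= RGB(64, 53, 16)


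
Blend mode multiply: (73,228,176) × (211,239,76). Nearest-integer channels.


Multiply: C = A×B/255, rounded to nearest integer
R: 73×211/255 = 15403/255 ≈ 60.404 → 60
G: 228×239/255 = 54492/255 ≈ 213.694 → 214
B: 176×76/255 = 13376/255 ≈ 52.455 → 52
= RGB(60, 214, 52)


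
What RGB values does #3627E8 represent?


36 → 54 (R)
27 → 39 (G)
E8 → 232 (B)
= RGB(54, 39, 232)


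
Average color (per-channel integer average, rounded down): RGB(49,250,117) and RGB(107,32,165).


Midpoint: each channel = ⌊(C₁+C₂)/2⌋
R: ⌊(49+107)/2⌋ = 78
G: ⌊(250+32)/2⌋ = 141
B: ⌊(117+165)/2⌋ = 141
= RGB(78, 141, 141)


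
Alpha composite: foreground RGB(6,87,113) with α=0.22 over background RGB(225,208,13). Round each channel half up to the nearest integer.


C = α×F + (1-α)×B, with 1-α = 0.78
R: 0.22×6 + 0.78×225 = 1.32 + 175.50 = 176.82 → 177
G: 0.22×87 + 0.78×208 = 19.14 + 162.24 = 181.38 → 181
B: 0.22×113 + 0.78×13 = 24.86 + 10.14 = 35.00 → 35
= RGB(177, 181, 35)


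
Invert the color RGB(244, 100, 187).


Invert: (255-R, 255-G, 255-B)
R: 255-244 = 11
G: 255-100 = 155
B: 255-187 = 68
= RGB(11, 155, 68)


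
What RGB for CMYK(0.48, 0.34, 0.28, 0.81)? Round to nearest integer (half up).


R = 255 × (1-C) × (1-K) = 255 × 0.52 × 0.19 = 25.194 → 25
G = 255 × (1-M) × (1-K) = 255 × 0.66 × 0.19 = 31.977 → 32
B = 255 × (1-Y) × (1-K) = 255 × 0.72 × 0.19 = 34.884 → 35
= RGB(25, 32, 35)


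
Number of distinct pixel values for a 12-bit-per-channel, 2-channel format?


Total bits = 12 bits/channel × 2 channels = 24 bits
Distinct pixel values = 2^24
= 16,777,216 pixel values


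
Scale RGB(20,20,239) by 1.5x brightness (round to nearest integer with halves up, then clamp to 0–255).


Multiply each channel by 1.5, round half up, clamp to [0, 255]
R: 20×1.5 = 30
G: 20×1.5 = 30
B: 239×1.5 = 358.5 → round → 359 → clamp → 255
= RGB(30, 30, 255)


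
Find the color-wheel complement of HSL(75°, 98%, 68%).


Complement = opposite side of color wheel = hue + 180°
H' = (75 + 180) mod 360 = 255°
S and L unchanged.
= HSL(255°, 98%, 68%)


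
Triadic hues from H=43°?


Triadic: equally spaced at 120° intervals
H1 = 43°
H2 = (43 + 120) mod 360 = 163°
H3 = (43 + 240) mod 360 = 283°
Triadic = 43°, 163°, 283°


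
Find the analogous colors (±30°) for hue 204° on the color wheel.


Base hue: 204°
Left analog: (204 - 30) mod 360 = 174°
Right analog: (204 + 30) mod 360 = 234°
Analogous hues = 174° and 234°


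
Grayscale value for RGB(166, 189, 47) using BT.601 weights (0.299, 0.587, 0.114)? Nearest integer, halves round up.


Gray = 0.299×R + 0.587×G + 0.114×B
Gray = 0.299×166 + 0.587×189 + 0.114×47
Gray = 49.634 + 110.943 + 5.358
Gray = 165.935 → round half up → 166
Gray = 166


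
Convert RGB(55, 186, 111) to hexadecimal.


R = 55 → 37 (hex)
G = 186 → BA (hex)
B = 111 → 6F (hex)
Hex = #37BA6F


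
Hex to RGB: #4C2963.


4C → 76 (R)
29 → 41 (G)
63 → 99 (B)
= RGB(76, 41, 99)


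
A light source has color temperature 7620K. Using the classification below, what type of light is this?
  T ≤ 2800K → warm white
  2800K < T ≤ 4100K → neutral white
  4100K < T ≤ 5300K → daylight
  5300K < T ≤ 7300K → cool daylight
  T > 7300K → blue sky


Temperature: 7620K
7620K > 7300K → blue sky
Classification: blue sky


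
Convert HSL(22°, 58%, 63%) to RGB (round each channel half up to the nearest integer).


H=22°, S=0.58, L=0.63
C = (1-|2L-1|)×S = (1-|0.26|)×0.58 = 0.4292
H' = H/60 = 22/60 ≈ 0.3667; X = C×(1-|H' mod 2 - 1|) ≈ 0.1574
m = L - C/2 = 0.63 - 0.2146 = 0.4154
Sector ⌊H'⌋ = 0 → (R',G',B') = (0.4292, ≈0.1574, 0.0)
RGB = ((R'+m)×255, (G'+m)×255, (B'+m)×255) = (215.373, 146.0572, 105.927)
Round half up → RGB(215, 146, 106)


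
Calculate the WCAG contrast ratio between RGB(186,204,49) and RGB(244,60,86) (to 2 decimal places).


Linearize each sRGB channel c=v/255: c/12.92 if c ≤ 0.04045 else ((c+0.055)/1.055)^2.4
L = 0.2126×R_lin + 0.7152×G_lin + 0.0722×B_lin
Color 1 (186,204,49):
  R=186: 186/255≈0.7294 > 0.04045 → ((0.7294+0.055)/1.055)^2.4 ≈ 0.49102
  G=204: 204/255≈0.8000 > 0.04045 → ((0.8000+0.055)/1.055)^2.4 ≈ 0.60383
  B=49: 49/255≈0.1922 > 0.04045 → ((0.1922+0.055)/1.055)^2.4 ≈ 0.03071
  L1 = 0.2126×0.49102 + 0.7152×0.60383 + 0.0722×0.03071 ≈ 0.53847
Color 2 (244,60,86):
  R=244: 244/255≈0.9569 > 0.04045 → ((0.9569+0.055)/1.055)^2.4 ≈ 0.90466
  G=60: 60/255≈0.2353 > 0.04045 → ((0.2353+0.055)/1.055)^2.4 ≈ 0.04519
  B=86: 86/255≈0.3373 > 0.04045 → ((0.3373+0.055)/1.055)^2.4 ≈ 0.09306
  L2 = 0.2126×0.90466 + 0.7152×0.04519 + 0.0722×0.09306 ≈ 0.23137
Lighter = 0.53847, Darker = 0.23137
Ratio = (L_lighter + 0.05) / (L_darker + 0.05)
Ratio = (0.53847 + 0.05) / (0.23137 + 0.05) = 0.58847 / 0.28137 ≈ 2.0915
Ratio ≈ 2.09:1


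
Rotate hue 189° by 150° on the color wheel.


New hue = (H + rotation) mod 360
New hue = (189 + 150) mod 360
= 339 mod 360
= 339°


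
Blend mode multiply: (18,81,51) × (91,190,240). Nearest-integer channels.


Multiply: C = A×B/255, rounded to nearest integer
R: 18×91/255 = 1638/255 ≈ 6.424 → 6
G: 81×190/255 = 15390/255 ≈ 60.353 → 60
B: 51×240/255 = 12240/255 ≈ 48.000 → 48
= RGB(6, 60, 48)


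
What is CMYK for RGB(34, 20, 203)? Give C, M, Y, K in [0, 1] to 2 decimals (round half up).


R'=34/255≈0.1333, G'=20/255≈0.0784, B'=203/255≈0.7961
K = 1 - max(R',G',B') = 1 - 203/255 = 52/255 = 0.20392… → 0.20
(1-R'-K)/(1-K) simplifies to (max-R)/max with max = 203:
C = (203-34)/203 = 169/203 = 0.83251… → 0.83
M = (203-20)/203 = 183/203 = 0.90147… → 0.90
Y = (203-203)/203 = 0/203 = 0 → 0.00
= CMYK(0.83, 0.90, 0.00, 0.20)


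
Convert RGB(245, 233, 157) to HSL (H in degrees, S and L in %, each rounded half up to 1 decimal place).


Normalize: R'=245/255≈0.9608, G'=233/255≈0.9137, B'=157/255≈0.6157
Max=245/255, Min=157/255, Δ=Max-Min=88/255
L = (Max+Min)/2 = (245+157)/510 = 402/510 = 0.78823… → L = 78.8%
L > 0.5 → S = Δ/(2-Max-Min) = 88/(510-245-157) = 88/108 = 0.81481… → S = 81.5%
(the 1/255 factors cancel in S and H, so raw channel differences can be used)
Max is R' → H = 60 × (((G-B)/Δ) mod 6) = 60 × (((233-157)/88) mod 6)
  76/88 = 0.8636…
  H = 60 × 0.8636… = 51.818…° → H = 51.8°
= HSL(51.8°, 81.5%, 78.8%)


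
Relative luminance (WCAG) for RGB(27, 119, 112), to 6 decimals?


Linearize each channel (sRGB transfer function): c = v/255; c_lin = c/12.92 if c ≤ 0.04045, else ((c+0.055)/1.055)^2.4
  R: 27/255 ≈ 0.105882 > 0.04045 → ((0.105882+0.055)/1.055)^2.4 ≈ 0.010960
  G: 119/255 ≈ 0.466667 > 0.04045 → ((0.466667+0.055)/1.055)^2.4 ≈ 0.184475
  B: 112/255 ≈ 0.439216 > 0.04045 → ((0.439216+0.055)/1.055)^2.4 ≈ 0.162029
R_lin = 0.010960, G_lin = 0.184475, B_lin = 0.162029
L = 0.2126×R + 0.7152×G + 0.0722×B
L = 0.2126×0.010960 + 0.7152×0.184475 + 0.0722×0.162029
L ≈ 0.145965


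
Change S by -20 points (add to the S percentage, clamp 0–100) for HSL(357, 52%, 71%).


Original S = 52%
Adjustment = -20 percentage points
New S = 52 + (-20) = 32
Clamp to [0, 100] → 32
= HSL(357°, 32%, 71%)


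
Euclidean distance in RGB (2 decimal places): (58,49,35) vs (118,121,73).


d = √[(R₁-R₂)² + (G₁-G₂)² + (B₁-B₂)²]
d = √[(58-118)² + (49-121)² + (35-73)²]
d = √[3600 + 5184 + 1444]
d = √10228
d ≈ 101.13


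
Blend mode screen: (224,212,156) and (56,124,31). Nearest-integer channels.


Screen: C = 255 - (255-A)×(255-B)/255, rounded to nearest integer
R: 255 - (255-224)×(255-56)/255 = 255 - 6169/255 ≈ 255 - 24.192 = 230.808 → 231
G: 255 - (255-212)×(255-124)/255 = 255 - 5633/255 ≈ 255 - 22.090 = 232.910 → 233
B: 255 - (255-156)×(255-31)/255 = 255 - 22176/255 ≈ 255 - 86.965 = 168.035 → 168
= RGB(231, 233, 168)


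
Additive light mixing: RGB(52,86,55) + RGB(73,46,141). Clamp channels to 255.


Additive: each channel = min(255, C₁+C₂)
R: 52+73 = 125 → 125
G: 86+46 = 132 → 132
B: 55+141 = 196 → 196
= RGB(125, 132, 196)


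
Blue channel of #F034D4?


Color: #F034D4
R = F0 = 240
G = 34 = 52
B = D4 = 212
Blue = 212


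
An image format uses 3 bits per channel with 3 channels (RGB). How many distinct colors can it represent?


Total bits = 3 bits/channel × 3 channels = 9 bits
Distinct colors = 2^9
= 512 colors


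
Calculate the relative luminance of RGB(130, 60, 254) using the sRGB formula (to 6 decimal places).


Linearize each channel (sRGB transfer function): c = v/255; c_lin = c/12.92 if c ≤ 0.04045, else ((c+0.055)/1.055)^2.4
  R: 130/255 ≈ 0.509804 > 0.04045 → ((0.509804+0.055)/1.055)^2.4 ≈ 0.223228
  G: 60/255 ≈ 0.235294 > 0.04045 → ((0.235294+0.055)/1.055)^2.4 ≈ 0.045186
  B: 254/255 ≈ 0.996078 > 0.04045 → ((0.996078+0.055)/1.055)^2.4 ≈ 0.991102
R_lin = 0.223228, G_lin = 0.045186, B_lin = 0.991102
L = 0.2126×R + 0.7152×G + 0.0722×B
L = 0.2126×0.223228 + 0.7152×0.045186 + 0.0722×0.991102
L ≈ 0.151333


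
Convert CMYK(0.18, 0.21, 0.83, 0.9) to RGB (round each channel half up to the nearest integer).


R = 255 × (1-C) × (1-K) = 255 × 0.82 × 0.10 = 20.91 → 21
G = 255 × (1-M) × (1-K) = 255 × 0.79 × 0.10 = 20.145 → 20
B = 255 × (1-Y) × (1-K) = 255 × 0.17 × 0.10 = 4.335 → 4
= RGB(21, 20, 4)


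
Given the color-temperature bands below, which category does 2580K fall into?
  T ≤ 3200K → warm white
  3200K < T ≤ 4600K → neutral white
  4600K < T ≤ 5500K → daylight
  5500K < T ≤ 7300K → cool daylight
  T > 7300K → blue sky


Temperature: 2580K
2580K ≤ 3200K → warm white
Classification: warm white


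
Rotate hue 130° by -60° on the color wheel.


New hue = (H + rotation) mod 360
New hue = (130 -60) mod 360
= 70 mod 360
= 70°


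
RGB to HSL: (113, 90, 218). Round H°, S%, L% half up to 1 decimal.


Normalize: R'=113/255≈0.4431, G'=90/255≈0.3529, B'=218/255≈0.8549
Max=218/255, Min=90/255, Δ=Max-Min=128/255
L = (Max+Min)/2 = (218+90)/510 = 308/510 = 0.60392… → L = 60.4%
L > 0.5 → S = Δ/(2-Max-Min) = 128/(510-218-90) = 128/202 = 0.63366… → S = 63.4%
(the 1/255 factors cancel in S and H, so raw channel differences can be used)
Max is B' → H = 60 × ((R-G)/Δ + 4) = 60 × ((113-90)/128 + 4)
  23/128 + 4 = 0.1796… + 4 = 4.1796…
  H = 60 × 4.1796… = 250.781…° → H = 250.8°
= HSL(250.8°, 63.4%, 60.4%)


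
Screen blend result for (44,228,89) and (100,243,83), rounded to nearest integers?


Screen: C = 255 - (255-A)×(255-B)/255, rounded to nearest integer
R: 255 - (255-44)×(255-100)/255 = 255 - 32705/255 ≈ 255 - 128.255 = 126.745 → 127
G: 255 - (255-228)×(255-243)/255 = 255 - 324/255 ≈ 255 - 1.271 = 253.729 → 254
B: 255 - (255-89)×(255-83)/255 = 255 - 28552/255 ≈ 255 - 111.969 = 143.031 → 143
= RGB(127, 254, 143)


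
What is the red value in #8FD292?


Color: #8FD292
R = 8F = 143
G = D2 = 210
B = 92 = 146
Red = 143


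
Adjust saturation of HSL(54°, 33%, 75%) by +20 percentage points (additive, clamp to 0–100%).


Original S = 33%
Adjustment = +20 percentage points
New S = 33 + (20) = 53
Clamp to [0, 100] → 53
= HSL(54°, 53%, 75%)


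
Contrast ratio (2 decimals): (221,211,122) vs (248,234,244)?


Linearize each sRGB channel c=v/255: c/12.92 if c ≤ 0.04045 else ((c+0.055)/1.055)^2.4
L = 0.2126×R_lin + 0.7152×G_lin + 0.0722×B_lin
Color 1 (221,211,122):
  R=221: 221/255≈0.8667 > 0.04045 → ((0.8667+0.055)/1.055)^2.4 ≈ 0.72306
  G=211: 211/255≈0.8275 > 0.04045 → ((0.8275+0.055)/1.055)^2.4 ≈ 0.65141
  B=122: 122/255≈0.4784 > 0.04045 → ((0.4784+0.055)/1.055)^2.4 ≈ 0.19462
  L1 = 0.2126×0.72306 + 0.7152×0.65141 + 0.0722×0.19462 ≈ 0.63366
Color 2 (248,234,244):
  R=248: 248/255≈0.9725 > 0.04045 → ((0.9725+0.055)/1.055)^2.4 ≈ 0.93869
  G=234: 234/255≈0.9176 > 0.04045 → ((0.9176+0.055)/1.055)^2.4 ≈ 0.82279
  B=244: 244/255≈0.9569 > 0.04045 → ((0.9569+0.055)/1.055)^2.4 ≈ 0.90466
  L2 = 0.2126×0.93869 + 0.7152×0.82279 + 0.0722×0.90466 ≈ 0.85334
Lighter = 0.85334, Darker = 0.63366
Ratio = (L_lighter + 0.05) / (L_darker + 0.05)
Ratio = (0.85334 + 0.05) / (0.63366 + 0.05) = 0.90334 / 0.68366 ≈ 1.3213
Ratio ≈ 1.32:1


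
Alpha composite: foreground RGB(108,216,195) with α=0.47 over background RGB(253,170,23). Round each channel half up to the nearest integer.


C = α×F + (1-α)×B, with 1-α = 0.53
R: 0.47×108 + 0.53×253 = 50.76 + 134.09 = 184.85 → 185
G: 0.47×216 + 0.53×170 = 101.52 + 90.10 = 191.62 → 192
B: 0.47×195 + 0.53×23 = 91.65 + 12.19 = 103.84 → 104
= RGB(185, 192, 104)


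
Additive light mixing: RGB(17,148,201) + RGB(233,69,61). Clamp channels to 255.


Additive: each channel = min(255, C₁+C₂)
R: 17+233 = 250 → 250
G: 148+69 = 217 → 217
B: 201+61 = 262 → 255
= RGB(250, 217, 255)


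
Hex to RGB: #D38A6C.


D3 → 211 (R)
8A → 138 (G)
6C → 108 (B)
= RGB(211, 138, 108)


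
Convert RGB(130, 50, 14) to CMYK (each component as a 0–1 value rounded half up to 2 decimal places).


R'=130/255≈0.5098, G'=50/255≈0.1961, B'=14/255≈0.0549
K = 1 - max(R',G',B') = 1 - 130/255 = 125/255 = 0.49019… → 0.49
(1-R'-K)/(1-K) simplifies to (max-R)/max with max = 130:
C = (130-130)/130 = 0/130 = 0 → 0.00
M = (130-50)/130 = 80/130 = 0.61538… → 0.62
Y = (130-14)/130 = 116/130 = 0.89230… → 0.89
= CMYK(0.00, 0.62, 0.89, 0.49)


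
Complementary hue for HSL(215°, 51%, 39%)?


Complement = opposite side of color wheel = hue + 180°
H' = (215 + 180) mod 360 = 35°
S and L unchanged.
= HSL(35°, 51%, 39%)


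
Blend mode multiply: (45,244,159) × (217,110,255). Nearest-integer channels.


Multiply: C = A×B/255, rounded to nearest integer
R: 45×217/255 = 9765/255 ≈ 38.294 → 38
G: 244×110/255 = 26840/255 ≈ 105.255 → 105
B: 159×255/255 = 40545/255 ≈ 159.000 → 159
= RGB(38, 105, 159)


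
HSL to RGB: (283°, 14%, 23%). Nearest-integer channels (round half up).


H=283°, S=0.14, L=0.23
C = (1-|2L-1|)×S = (1-|-0.54|)×0.14 = 0.0644
H' = H/60 = 283/60 ≈ 4.7167; X = C×(1-|H' mod 2 - 1|) ≈ 0.0462
m = L - C/2 = 0.23 - 0.0322 = 0.1978
Sector ⌊H'⌋ = 4 → (R',G',B') = (≈0.0462, 0.0, 0.0644)
RGB = ((R'+m)×255, (G'+m)×255, (B'+m)×255) = (62.2081, 50.439, 66.861)
Round half up → RGB(62, 50, 67)


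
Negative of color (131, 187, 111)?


Invert: (255-R, 255-G, 255-B)
R: 255-131 = 124
G: 255-187 = 68
B: 255-111 = 144
= RGB(124, 68, 144)


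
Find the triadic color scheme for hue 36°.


Triadic: equally spaced at 120° intervals
H1 = 36°
H2 = (36 + 120) mod 360 = 156°
H3 = (36 + 240) mod 360 = 276°
Triadic = 36°, 156°, 276°


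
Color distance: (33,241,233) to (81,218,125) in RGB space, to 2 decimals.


d = √[(R₁-R₂)² + (G₁-G₂)² + (B₁-B₂)²]
d = √[(33-81)² + (241-218)² + (233-125)²]
d = √[2304 + 529 + 11664]
d = √14497
d ≈ 120.40


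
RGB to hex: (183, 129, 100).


R = 183 → B7 (hex)
G = 129 → 81 (hex)
B = 100 → 64 (hex)
Hex = #B78164


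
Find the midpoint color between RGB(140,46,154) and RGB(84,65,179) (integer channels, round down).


Midpoint: each channel = ⌊(C₁+C₂)/2⌋
R: ⌊(140+84)/2⌋ = 112
G: ⌊(46+65)/2⌋ = 55
B: ⌊(154+179)/2⌋ = 166
= RGB(112, 55, 166)


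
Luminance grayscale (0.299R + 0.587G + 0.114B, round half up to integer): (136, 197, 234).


Gray = 0.299×R + 0.587×G + 0.114×B
Gray = 0.299×136 + 0.587×197 + 0.114×234
Gray = 40.664 + 115.639 + 26.676
Gray = 182.979 → round half up → 183
Gray = 183


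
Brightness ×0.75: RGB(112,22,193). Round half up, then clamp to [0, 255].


Multiply each channel by 0.75, round half up, clamp to [0, 255]
R: 112×0.75 = 84
G: 22×0.75 = 16.5 → round → 17
B: 193×0.75 = 144.75 → round → 145
= RGB(84, 17, 145)


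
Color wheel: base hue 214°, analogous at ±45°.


Base hue: 214°
Left analog: (214 - 45) mod 360 = 169°
Right analog: (214 + 45) mod 360 = 259°
Analogous hues = 169° and 259°


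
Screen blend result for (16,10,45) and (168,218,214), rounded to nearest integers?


Screen: C = 255 - (255-A)×(255-B)/255, rounded to nearest integer
R: 255 - (255-16)×(255-168)/255 = 255 - 20793/255 ≈ 255 - 81.541 = 173.459 → 173
G: 255 - (255-10)×(255-218)/255 = 255 - 9065/255 ≈ 255 - 35.549 = 219.451 → 219
B: 255 - (255-45)×(255-214)/255 = 255 - 8610/255 ≈ 255 - 33.765 = 221.235 → 221
= RGB(173, 219, 221)


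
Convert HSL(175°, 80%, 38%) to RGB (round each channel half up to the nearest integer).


H=175°, S=0.80, L=0.38
C = (1-|2L-1|)×S = (1-|-0.24|)×0.80 = 0.608
H' = H/60 = 175/60 ≈ 2.9167; X = C×(1-|H' mod 2 - 1|) ≈ 0.5573
m = L - C/2 = 0.38 - 0.304 = 0.076
Sector ⌊H'⌋ = 2 → (R',G',B') = (0.0, 0.608, ≈0.5573)
RGB = ((R'+m)×255, (G'+m)×255, (B'+m)×255) = (19.38, 174.42, 161.5)
Round half up → RGB(19, 174, 162)


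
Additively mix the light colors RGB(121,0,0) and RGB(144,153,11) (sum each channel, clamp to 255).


Additive: each channel = min(255, C₁+C₂)
R: 121+144 = 265 → 255
G: 0+153 = 153 → 153
B: 0+11 = 11 → 11
= RGB(255, 153, 11)


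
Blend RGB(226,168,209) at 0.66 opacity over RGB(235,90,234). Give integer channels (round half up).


C = α×F + (1-α)×B, with 1-α = 0.34
R: 0.66×226 + 0.34×235 = 149.16 + 79.90 = 229.06 → 229
G: 0.66×168 + 0.34×90 = 110.88 + 30.60 = 141.48 → 141
B: 0.66×209 + 0.34×234 = 137.94 + 79.56 = 217.50 → 218
= RGB(229, 141, 218)


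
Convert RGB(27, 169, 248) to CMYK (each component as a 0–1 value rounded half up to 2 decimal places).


R'=27/255≈0.1059, G'=169/255≈0.6627, B'=248/255≈0.9725
K = 1 - max(R',G',B') = 1 - 248/255 = 7/255 = 0.02745… → 0.03
(1-R'-K)/(1-K) simplifies to (max-R)/max with max = 248:
C = (248-27)/248 = 221/248 = 0.89112… → 0.89
M = (248-169)/248 = 79/248 = 0.31854… → 0.32
Y = (248-248)/248 = 0/248 = 0 → 0.00
= CMYK(0.89, 0.32, 0.00, 0.03)


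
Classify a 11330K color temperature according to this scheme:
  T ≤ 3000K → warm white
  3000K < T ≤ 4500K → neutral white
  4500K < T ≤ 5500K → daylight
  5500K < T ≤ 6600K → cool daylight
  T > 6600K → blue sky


Temperature: 11330K
11330K > 6600K → blue sky
Classification: blue sky


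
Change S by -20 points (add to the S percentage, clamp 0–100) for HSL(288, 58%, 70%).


Original S = 58%
Adjustment = -20 percentage points
New S = 58 + (-20) = 38
Clamp to [0, 100] → 38
= HSL(288°, 38%, 70%)


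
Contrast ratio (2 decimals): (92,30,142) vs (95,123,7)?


Linearize each sRGB channel c=v/255: c/12.92 if c ≤ 0.04045 else ((c+0.055)/1.055)^2.4
L = 0.2126×R_lin + 0.7152×G_lin + 0.0722×B_lin
Color 1 (92,30,142):
  R=92: 92/255≈0.3608 > 0.04045 → ((0.3608+0.055)/1.055)^2.4 ≈ 0.10702
  G=30: 30/255≈0.1176 > 0.04045 → ((0.1176+0.055)/1.055)^2.4 ≈ 0.01298
  B=142: 142/255≈0.5569 > 0.04045 → ((0.5569+0.055)/1.055)^2.4 ≈ 0.27050
  L1 = 0.2126×0.10702 + 0.7152×0.01298 + 0.0722×0.27050 ≈ 0.05157
Color 2 (95,123,7):
  R=95: 95/255≈0.3725 > 0.04045 → ((0.3725+0.055)/1.055)^2.4 ≈ 0.11444
  G=123: 123/255≈0.4824 > 0.04045 → ((0.4824+0.055)/1.055)^2.4 ≈ 0.19807
  B=7: 7/255≈0.0275 ≤ 0.04045 → 0.0275/12.92 ≈ 0.00212
  L2 = 0.2126×0.11444 + 0.7152×0.19807 + 0.0722×0.00212 ≈ 0.16614
Lighter = 0.16614, Darker = 0.05157
Ratio = (L_lighter + 0.05) / (L_darker + 0.05)
Ratio = (0.16614 + 0.05) / (0.05157 + 0.05) = 0.21614 / 0.10157 ≈ 2.1280
Ratio ≈ 2.13:1


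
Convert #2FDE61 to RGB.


2F → 47 (R)
DE → 222 (G)
61 → 97 (B)
= RGB(47, 222, 97)


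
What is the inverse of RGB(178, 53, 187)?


Invert: (255-R, 255-G, 255-B)
R: 255-178 = 77
G: 255-53 = 202
B: 255-187 = 68
= RGB(77, 202, 68)


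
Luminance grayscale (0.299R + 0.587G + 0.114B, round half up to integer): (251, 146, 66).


Gray = 0.299×R + 0.587×G + 0.114×B
Gray = 0.299×251 + 0.587×146 + 0.114×66
Gray = 75.049 + 85.702 + 7.524
Gray = 168.275 → round half up → 168
Gray = 168


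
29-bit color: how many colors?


Colors = 2^bits = 2^29
= 536,870,912 colors


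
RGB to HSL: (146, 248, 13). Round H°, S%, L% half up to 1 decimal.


Normalize: R'=146/255≈0.5725, G'=248/255≈0.9725, B'=13/255≈0.0510
Max=248/255, Min=13/255, Δ=Max-Min=235/255
L = (Max+Min)/2 = (248+13)/510 = 261/510 = 0.51176… → L = 51.2%
L > 0.5 → S = Δ/(2-Max-Min) = 235/(510-248-13) = 235/249 = 0.94377… → S = 94.4%
(the 1/255 factors cancel in S and H, so raw channel differences can be used)
Max is G' → H = 60 × ((B-R)/Δ + 2) = 60 × ((13-146)/235 + 2)
  -133/235 + 2 = -0.5659… + 2 = 1.4340…
  H = 60 × 1.4340… = 86.042…° → H = 86.0°
= HSL(86.0°, 94.4%, 51.2%)


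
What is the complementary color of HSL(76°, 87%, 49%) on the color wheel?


Complement = opposite side of color wheel = hue + 180°
H' = (76 + 180) mod 360 = 256°
S and L unchanged.
= HSL(256°, 87%, 49%)


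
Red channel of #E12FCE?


Color: #E12FCE
R = E1 = 225
G = 2F = 47
B = CE = 206
Red = 225


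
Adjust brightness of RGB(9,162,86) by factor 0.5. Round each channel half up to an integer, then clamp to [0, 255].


Multiply each channel by 0.5, round half up, clamp to [0, 255]
R: 9×0.5 = 4.5 → round → 5
G: 162×0.5 = 81
B: 86×0.5 = 43
= RGB(5, 81, 43)


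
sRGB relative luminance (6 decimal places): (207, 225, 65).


Linearize each channel (sRGB transfer function): c = v/255; c_lin = c/12.92 if c ≤ 0.04045, else ((c+0.055)/1.055)^2.4
  R: 207/255 ≈ 0.811765 > 0.04045 → ((0.811765+0.055)/1.055)^2.4 ≈ 0.623960
  G: 225/255 ≈ 0.882353 > 0.04045 → ((0.882353+0.055)/1.055)^2.4 ≈ 0.752942
  B: 65/255 ≈ 0.254902 > 0.04045 → ((0.254902+0.055)/1.055)^2.4 ≈ 0.052861
R_lin = 0.623960, G_lin = 0.752942, B_lin = 0.052861
L = 0.2126×R + 0.7152×G + 0.0722×B
L = 0.2126×0.623960 + 0.7152×0.752942 + 0.0722×0.052861
L ≈ 0.674975


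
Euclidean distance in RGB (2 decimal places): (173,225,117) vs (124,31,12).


d = √[(R₁-R₂)² + (G₁-G₂)² + (B₁-B₂)²]
d = √[(173-124)² + (225-31)² + (117-12)²]
d = √[2401 + 37636 + 11025]
d = √51062
d ≈ 225.97


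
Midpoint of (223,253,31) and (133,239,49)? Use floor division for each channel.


Midpoint: each channel = ⌊(C₁+C₂)/2⌋
R: ⌊(223+133)/2⌋ = 178
G: ⌊(253+239)/2⌋ = 246
B: ⌊(31+49)/2⌋ = 40
= RGB(178, 246, 40)


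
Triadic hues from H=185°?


Triadic: equally spaced at 120° intervals
H1 = 185°
H2 = (185 + 120) mod 360 = 305°
H3 = (185 + 240) mod 360 = 65°
Triadic = 185°, 305°, 65°


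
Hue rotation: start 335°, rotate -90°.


New hue = (H + rotation) mod 360
New hue = (335 -90) mod 360
= 245 mod 360
= 245°


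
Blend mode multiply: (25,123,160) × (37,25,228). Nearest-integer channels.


Multiply: C = A×B/255, rounded to nearest integer
R: 25×37/255 = 925/255 ≈ 3.627 → 4
G: 123×25/255 = 3075/255 ≈ 12.059 → 12
B: 160×228/255 = 36480/255 ≈ 143.059 → 143
= RGB(4, 12, 143)


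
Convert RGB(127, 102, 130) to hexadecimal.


R = 127 → 7F (hex)
G = 102 → 66 (hex)
B = 130 → 82 (hex)
Hex = #7F6682


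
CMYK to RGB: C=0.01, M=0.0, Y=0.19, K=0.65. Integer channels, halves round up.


R = 255 × (1-C) × (1-K) = 255 × 0.99 × 0.35 = 88.3575 → 88
G = 255 × (1-M) × (1-K) = 255 × 1.00 × 0.35 = 89.25 → 89
B = 255 × (1-Y) × (1-K) = 255 × 0.81 × 0.35 = 72.2925 → 72
= RGB(88, 89, 72)


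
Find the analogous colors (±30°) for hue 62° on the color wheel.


Base hue: 62°
Left analog: (62 - 30) mod 360 = 32°
Right analog: (62 + 30) mod 360 = 92°
Analogous hues = 32° and 92°


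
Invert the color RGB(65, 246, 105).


Invert: (255-R, 255-G, 255-B)
R: 255-65 = 190
G: 255-246 = 9
B: 255-105 = 150
= RGB(190, 9, 150)


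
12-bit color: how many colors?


Colors = 2^bits = 2^12
= 4,096 colors


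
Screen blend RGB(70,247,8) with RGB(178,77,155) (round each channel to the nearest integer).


Screen: C = 255 - (255-A)×(255-B)/255, rounded to nearest integer
R: 255 - (255-70)×(255-178)/255 = 255 - 14245/255 ≈ 255 - 55.863 = 199.137 → 199
G: 255 - (255-247)×(255-77)/255 = 255 - 1424/255 ≈ 255 - 5.584 = 249.416 → 249
B: 255 - (255-8)×(255-155)/255 = 255 - 24700/255 ≈ 255 - 96.863 = 158.137 → 158
= RGB(199, 249, 158)


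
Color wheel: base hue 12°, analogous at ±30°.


Base hue: 12°
Left analog: (12 - 30) mod 360 = 342°
Right analog: (12 + 30) mod 360 = 42°
Analogous hues = 342° and 42°


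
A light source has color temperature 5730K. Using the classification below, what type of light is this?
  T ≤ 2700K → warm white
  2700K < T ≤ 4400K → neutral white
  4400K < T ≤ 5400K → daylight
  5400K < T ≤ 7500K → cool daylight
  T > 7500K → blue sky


Temperature: 5730K
5400K < 5730K ≤ 7500K → cool daylight
Classification: cool daylight


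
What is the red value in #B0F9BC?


Color: #B0F9BC
R = B0 = 176
G = F9 = 249
B = BC = 188
Red = 176


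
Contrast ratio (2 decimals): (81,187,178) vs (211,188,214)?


Linearize each sRGB channel c=v/255: c/12.92 if c ≤ 0.04045 else ((c+0.055)/1.055)^2.4
L = 0.2126×R_lin + 0.7152×G_lin + 0.0722×B_lin
Color 1 (81,187,178):
  R=81: 81/255≈0.3176 > 0.04045 → ((0.3176+0.055)/1.055)^2.4 ≈ 0.08228
  G=187: 187/255≈0.7333 > 0.04045 → ((0.7333+0.055)/1.055)^2.4 ≈ 0.49693
  B=178: 178/255≈0.6980 > 0.04045 → ((0.6980+0.055)/1.055)^2.4 ≈ 0.44520
  L1 = 0.2126×0.08228 + 0.7152×0.49693 + 0.0722×0.44520 ≈ 0.40504
Color 2 (211,188,214):
  R=211: 211/255≈0.8275 > 0.04045 → ((0.8275+0.055)/1.055)^2.4 ≈ 0.65141
  G=188: 188/255≈0.7373 > 0.04045 → ((0.7373+0.055)/1.055)^2.4 ≈ 0.50289
  B=214: 214/255≈0.8392 > 0.04045 → ((0.8392+0.055)/1.055)^2.4 ≈ 0.67244
  L2 = 0.2126×0.65141 + 0.7152×0.50289 + 0.0722×0.67244 ≈ 0.54670
Lighter = 0.54670, Darker = 0.40504
Ratio = (L_lighter + 0.05) / (L_darker + 0.05)
Ratio = (0.54670 + 0.05) / (0.40504 + 0.05) = 0.59670 / 0.45504 ≈ 1.3113
Ratio ≈ 1.31:1


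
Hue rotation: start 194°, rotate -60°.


New hue = (H + rotation) mod 360
New hue = (194 -60) mod 360
= 134 mod 360
= 134°


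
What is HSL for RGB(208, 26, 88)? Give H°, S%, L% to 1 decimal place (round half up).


Normalize: R'=208/255≈0.8157, G'=26/255≈0.1020, B'=88/255≈0.3451
Max=208/255, Min=26/255, Δ=Max-Min=182/255
L = (Max+Min)/2 = (208+26)/510 = 234/510 = 0.45882… → L = 45.9%
L ≤ 0.5 → S = Δ/(Max+Min) = 182/(208+26) = 182/234 = 0.77777… → S = 77.8%
(the 1/255 factors cancel in S and H, so raw channel differences can be used)
Max is R' → H = 60 × (((G-B)/Δ) mod 6) = 60 × (((26-88)/182) mod 6)
  (-62)/182 = -0.3406…; negative, so add 6 → 5.6593…
  H = 60 × 5.6593… = 339.560…° → H = 339.6°
= HSL(339.6°, 77.8%, 45.9%)


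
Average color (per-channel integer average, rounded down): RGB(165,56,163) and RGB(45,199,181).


Midpoint: each channel = ⌊(C₁+C₂)/2⌋
R: ⌊(165+45)/2⌋ = 105
G: ⌊(56+199)/2⌋ = 127
B: ⌊(163+181)/2⌋ = 172
= RGB(105, 127, 172)


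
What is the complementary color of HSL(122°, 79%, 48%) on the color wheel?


Complement = opposite side of color wheel = hue + 180°
H' = (122 + 180) mod 360 = 302°
S and L unchanged.
= HSL(302°, 79%, 48%)


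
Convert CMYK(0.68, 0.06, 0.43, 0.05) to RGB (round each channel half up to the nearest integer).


R = 255 × (1-C) × (1-K) = 255 × 0.32 × 0.95 = 77.52 → 78
G = 255 × (1-M) × (1-K) = 255 × 0.94 × 0.95 = 227.715 → 228
B = 255 × (1-Y) × (1-K) = 255 × 0.57 × 0.95 = 138.0825 → 138
= RGB(78, 228, 138)


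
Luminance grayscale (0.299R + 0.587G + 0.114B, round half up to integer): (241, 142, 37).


Gray = 0.299×R + 0.587×G + 0.114×B
Gray = 0.299×241 + 0.587×142 + 0.114×37
Gray = 72.059 + 83.354 + 4.218
Gray = 159.631 → round half up → 160
Gray = 160


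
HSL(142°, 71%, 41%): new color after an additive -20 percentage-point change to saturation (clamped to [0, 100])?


Original S = 71%
Adjustment = -20 percentage points
New S = 71 + (-20) = 51
Clamp to [0, 100] → 51
= HSL(142°, 51%, 41%)


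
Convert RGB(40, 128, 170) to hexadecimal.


R = 40 → 28 (hex)
G = 128 → 80 (hex)
B = 170 → AA (hex)
Hex = #2880AA


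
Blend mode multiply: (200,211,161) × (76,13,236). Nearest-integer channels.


Multiply: C = A×B/255, rounded to nearest integer
R: 200×76/255 = 15200/255 ≈ 59.608 → 60
G: 211×13/255 = 2743/255 ≈ 10.757 → 11
B: 161×236/255 = 37996/255 ≈ 149.004 → 149
= RGB(60, 11, 149)


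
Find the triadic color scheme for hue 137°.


Triadic: equally spaced at 120° intervals
H1 = 137°
H2 = (137 + 120) mod 360 = 257°
H3 = (137 + 240) mod 360 = 17°
Triadic = 137°, 257°, 17°


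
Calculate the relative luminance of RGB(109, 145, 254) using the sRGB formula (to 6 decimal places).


Linearize each channel (sRGB transfer function): c = v/255; c_lin = c/12.92 if c ≤ 0.04045, else ((c+0.055)/1.055)^2.4
  R: 109/255 ≈ 0.427451 > 0.04045 → ((0.427451+0.055)/1.055)^2.4 ≈ 0.152926
  G: 145/255 ≈ 0.568627 > 0.04045 → ((0.568627+0.055)/1.055)^2.4 ≈ 0.283149
  B: 254/255 ≈ 0.996078 > 0.04045 → ((0.996078+0.055)/1.055)^2.4 ≈ 0.991102
R_lin = 0.152926, G_lin = 0.283149, B_lin = 0.991102
L = 0.2126×R + 0.7152×G + 0.0722×B
L = 0.2126×0.152926 + 0.7152×0.283149 + 0.0722×0.991102
L ≈ 0.306578
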